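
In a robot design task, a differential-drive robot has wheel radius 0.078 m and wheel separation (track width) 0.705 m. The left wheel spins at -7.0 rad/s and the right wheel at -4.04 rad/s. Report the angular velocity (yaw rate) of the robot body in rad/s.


omega = r*(wR - wL)/L = 0.078*(-4.04 - (-7.0))/0.705 = 0.3275

0.3275 rad/s


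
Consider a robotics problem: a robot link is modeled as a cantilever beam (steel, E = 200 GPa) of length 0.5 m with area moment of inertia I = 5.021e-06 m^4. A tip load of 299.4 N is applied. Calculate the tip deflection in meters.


delta = F*L^3/(3*E*I) = 299.4*0.5^3/(3*2.000e+11*5.021e-06)
      = 37.425/3012600 = 1.2423e-05

1.2423e-05 m


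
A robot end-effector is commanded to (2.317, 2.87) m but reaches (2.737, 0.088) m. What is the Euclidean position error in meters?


dx = 2.737 - (2.317) = 0.4200, dy = 0.088 - (2.87) = -2.7820
err = sqrt(0.176400 + 7.739524) = 2.8135

2.8135 m


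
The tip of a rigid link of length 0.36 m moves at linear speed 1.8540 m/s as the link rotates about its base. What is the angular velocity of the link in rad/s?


omega = v / L = 1.8540 / 0.36 = 5.1500

5.1500 rad/s


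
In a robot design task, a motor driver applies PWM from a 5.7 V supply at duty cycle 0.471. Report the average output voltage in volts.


V_avg = V_supply * D = 5.7*0.471 = 2.6847

2.6847 V


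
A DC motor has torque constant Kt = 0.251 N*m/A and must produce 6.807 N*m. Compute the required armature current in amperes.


I = tau / Kt = 6.807/0.251 = 27.1195

27.1195 A


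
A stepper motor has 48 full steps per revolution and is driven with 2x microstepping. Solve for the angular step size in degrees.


step = 360/(48*2) = 360/96 = 3.7500

3.7500 degrees


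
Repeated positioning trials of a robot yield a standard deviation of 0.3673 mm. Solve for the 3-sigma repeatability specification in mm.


repeatability = 3*sigma = 3*0.3673 = 1.1019

1.1019 mm


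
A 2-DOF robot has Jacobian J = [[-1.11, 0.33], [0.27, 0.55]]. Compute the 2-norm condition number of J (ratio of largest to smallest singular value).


JJ^T eigenvalues: trace(JJ^T) = 1.7164, det(JJ^T) = det(J)^2 = 0.48944016
s_max^2 = (1.7164 + sqrt(0.98826832))/2 = 1.35525843
s_min^2 = (1.7164 - sqrt(0.98826832))/2 = 0.36114157
kappa = s_max/s_min = sqrt(1.35525843/0.36114157) = 1.9372

1.9372


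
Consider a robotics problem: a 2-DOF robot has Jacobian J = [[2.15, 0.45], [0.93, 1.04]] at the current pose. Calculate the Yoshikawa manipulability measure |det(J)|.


det(J) = 2.15*1.04 - (0.45)*(0.93) = 1.8175
|det(J)| = 1.8175

1.8175


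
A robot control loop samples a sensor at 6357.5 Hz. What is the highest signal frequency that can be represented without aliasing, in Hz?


f_max = f_s/2 = 6357.5/2 = 3178.7500

3178.7500 Hz


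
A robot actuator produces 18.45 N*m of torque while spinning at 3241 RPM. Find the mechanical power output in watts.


omega = 3241 * 2*pi/60 = 339.396726 rad/s
P = tau * omega = 18.45 * 339.396726 = 6261.8696

6261.8696 W


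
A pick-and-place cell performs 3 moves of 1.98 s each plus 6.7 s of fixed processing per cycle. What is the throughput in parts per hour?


T_cycle = 3*1.98 + 6.7 = 12.6400 s
rate = 3600/T = 284.8101

284.8101 parts/hour


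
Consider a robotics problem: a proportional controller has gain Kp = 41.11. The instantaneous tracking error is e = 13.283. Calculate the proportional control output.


u_P = Kp * e = 41.11 * 13.283 = 546.0641

546.0641


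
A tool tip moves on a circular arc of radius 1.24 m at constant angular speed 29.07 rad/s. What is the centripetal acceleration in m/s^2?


a_c = omega^2 * r = 29.07^2 * 1.24 = 1047.8805

1047.8805 m/s^2


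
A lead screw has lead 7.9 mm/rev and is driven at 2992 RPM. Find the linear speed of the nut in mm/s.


v = lead * (RPM/60) = 7.9*2992/60 = 393.9467

393.9467 mm/s


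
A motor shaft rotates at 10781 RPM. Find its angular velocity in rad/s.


omega = 10781 * 2*pi/60 = 1128.9837

1128.9837 rad/s


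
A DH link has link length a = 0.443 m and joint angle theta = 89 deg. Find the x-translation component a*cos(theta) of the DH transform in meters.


a*cos(theta) = 0.443*cos(89 deg) = 0.0077

0.0077 m


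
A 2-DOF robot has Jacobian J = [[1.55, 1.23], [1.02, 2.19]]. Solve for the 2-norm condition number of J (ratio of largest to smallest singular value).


JJ^T eigenvalues: trace(JJ^T) = 9.7519, det(JJ^T) = det(J)^2 = 4.57917201
s_max^2 = (9.7519 + sqrt(76.78286557))/2 = 9.25724164
s_min^2 = (9.7519 - sqrt(76.78286557))/2 = 0.49465836
kappa = s_max/s_min = sqrt(9.25724164/0.49465836) = 4.3260

4.3260


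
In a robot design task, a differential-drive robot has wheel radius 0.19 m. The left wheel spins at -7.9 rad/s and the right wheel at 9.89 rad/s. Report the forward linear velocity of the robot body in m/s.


v = r*(wR + wL)/2 = 0.19*(9.89 + -7.9)/2 = 0.1891

0.1891 m/s


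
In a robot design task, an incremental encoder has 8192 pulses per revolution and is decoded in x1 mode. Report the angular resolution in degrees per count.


resolution = 360 / (PPR * 1) = 360 / 8192 = 0.0439

0.0439 degrees


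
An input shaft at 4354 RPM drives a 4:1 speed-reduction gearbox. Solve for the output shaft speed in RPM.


omega_out = omega_in / N = 4354 / 4 = 1088.5000

1088.5000 RPM


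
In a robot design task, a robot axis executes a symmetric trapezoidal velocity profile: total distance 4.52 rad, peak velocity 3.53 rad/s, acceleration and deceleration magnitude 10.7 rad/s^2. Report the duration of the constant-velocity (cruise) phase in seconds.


t_acc = v/a = 0.329907 s, d_acc = v^2/(2a) = 0.582285 rad each
d_cruise = 4.52 - 2*0.582285 = 3.355430 rad
t_cruise = d_cruise/v = 3.355430/3.53 = 0.9505

0.9505 s


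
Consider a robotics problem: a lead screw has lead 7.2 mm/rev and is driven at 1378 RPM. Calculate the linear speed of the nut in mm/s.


v = lead * (RPM/60) = 7.2*1378/60 = 165.3600

165.3600 mm/s


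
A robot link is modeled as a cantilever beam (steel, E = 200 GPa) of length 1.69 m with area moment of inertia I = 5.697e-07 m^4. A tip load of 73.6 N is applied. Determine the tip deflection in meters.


delta = F*L^3/(3*E*I) = 73.6*1.69^3/(3*2.000e+11*5.697e-07)
      = 355.2531424/341820 = 0.0010

0.0010 m


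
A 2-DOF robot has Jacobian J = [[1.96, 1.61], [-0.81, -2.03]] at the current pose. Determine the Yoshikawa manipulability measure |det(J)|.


det(J) = 1.96*-2.03 - (1.61)*(-0.81) = -2.6747
|det(J)| = 2.6747

2.6747


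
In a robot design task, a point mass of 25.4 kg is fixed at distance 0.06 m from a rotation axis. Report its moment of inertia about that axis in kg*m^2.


I = m*r^2 = 25.4*0.06^2 = 0.0914

0.0914 kg*m^2


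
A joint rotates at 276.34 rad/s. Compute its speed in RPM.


RPM = 276.34 * 60/(2*pi) = 2638.8526

2638.8526 RPM


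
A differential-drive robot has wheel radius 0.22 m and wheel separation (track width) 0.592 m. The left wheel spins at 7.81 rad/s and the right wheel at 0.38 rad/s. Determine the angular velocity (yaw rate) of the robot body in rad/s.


omega = r*(wR - wL)/L = 0.22*(0.38 - (7.81))/0.592 = -2.7611

-2.7611 rad/s


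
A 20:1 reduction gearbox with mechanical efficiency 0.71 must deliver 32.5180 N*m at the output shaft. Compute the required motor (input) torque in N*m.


tau_in = tau_out / (N * eta) = 32.5180 / (20 * 0.71) = 2.2900

2.2900 N*m


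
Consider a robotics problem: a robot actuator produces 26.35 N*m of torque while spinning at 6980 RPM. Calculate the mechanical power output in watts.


omega = 6980 * 2*pi/60 = 730.943891 rad/s
P = tau * omega = 26.35 * 730.943891 = 19260.3715

19260.3715 W


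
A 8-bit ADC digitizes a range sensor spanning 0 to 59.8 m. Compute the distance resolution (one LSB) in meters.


res = range / 2^n = 59.8/2^8 = 59.8/256 = 0.2336

0.2336 m


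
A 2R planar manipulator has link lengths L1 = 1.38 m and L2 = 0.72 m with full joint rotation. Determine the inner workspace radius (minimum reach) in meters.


r_min = |L1 - L2| = |1.38 - 0.72| = 0.6600

0.6600 m


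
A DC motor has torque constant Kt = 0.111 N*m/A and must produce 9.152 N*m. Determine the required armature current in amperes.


I = tau / Kt = 9.152/0.111 = 82.4505

82.4505 A


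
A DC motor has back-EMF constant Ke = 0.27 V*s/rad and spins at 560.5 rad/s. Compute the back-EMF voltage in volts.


V_emf = Ke * omega = 0.27*560.5 = 151.3350

151.3350 V


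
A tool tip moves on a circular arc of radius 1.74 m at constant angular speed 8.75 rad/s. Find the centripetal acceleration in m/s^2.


a_c = omega^2 * r = 8.75^2 * 1.74 = 133.2188

133.2188 m/s^2


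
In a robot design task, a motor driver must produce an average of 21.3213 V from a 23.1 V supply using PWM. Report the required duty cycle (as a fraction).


D = V_avg/V_supply = 21.3213/23.1 = 0.9230

0.9230


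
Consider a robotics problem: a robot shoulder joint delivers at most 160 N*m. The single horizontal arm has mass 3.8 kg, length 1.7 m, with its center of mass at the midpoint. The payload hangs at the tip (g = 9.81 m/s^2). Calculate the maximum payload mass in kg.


tau_arm = m_arm*g*(L/2) = 3.8*9.81*1.7/2 = 31.6863 N*m
tau_payload = tau_max - tau_arm = 160 - 31.6863 = 128.3137
m_payload = tau_payload / (g*L) = 128.3137 / (9.81*1.7) = 7.6941

7.6941 kg


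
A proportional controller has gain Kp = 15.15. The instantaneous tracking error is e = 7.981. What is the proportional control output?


u_P = Kp * e = 15.15 * 7.981 = 120.9121

120.9121


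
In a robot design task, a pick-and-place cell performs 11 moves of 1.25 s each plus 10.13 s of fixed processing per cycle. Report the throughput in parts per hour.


T_cycle = 11*1.25 + 10.13 = 23.8800 s
rate = 3600/T = 150.7538

150.7538 parts/hour


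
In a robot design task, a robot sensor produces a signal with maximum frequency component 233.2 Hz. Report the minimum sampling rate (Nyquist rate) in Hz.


f_s,min = 2*f_max = 2*233.2 = 466.4000

466.4000 Hz


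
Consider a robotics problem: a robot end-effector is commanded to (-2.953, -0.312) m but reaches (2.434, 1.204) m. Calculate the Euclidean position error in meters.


dx = 2.434 - (-2.953) = 5.3870, dy = 1.204 - (-0.312) = 1.5160
err = sqrt(29.019769 + 2.298256) = 5.5963

5.5963 m


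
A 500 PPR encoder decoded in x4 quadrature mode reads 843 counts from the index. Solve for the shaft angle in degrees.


angle = counts * 360 / (PPR*4) = 843 * 360 / 2000 = 151.7400

151.7400 degrees


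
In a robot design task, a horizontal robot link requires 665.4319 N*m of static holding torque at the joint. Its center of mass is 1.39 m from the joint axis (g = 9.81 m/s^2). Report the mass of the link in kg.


m = tau / (g*L) = 665.4319 / (9.81 * 1.39) = 48.8000

48.8000 kg


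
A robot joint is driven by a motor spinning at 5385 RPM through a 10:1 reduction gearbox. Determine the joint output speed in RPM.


omega_joint = omega_motor / N = 5385 / 10 = 538.5000

538.5000 RPM


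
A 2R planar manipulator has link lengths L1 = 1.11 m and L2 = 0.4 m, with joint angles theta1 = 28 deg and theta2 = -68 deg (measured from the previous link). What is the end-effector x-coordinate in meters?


x = L1*cos(th1) + L2*cos(th1+th2) = 1.11*cos(28 deg) + 0.4*cos(-40 deg) = 1.2865

1.2865 m


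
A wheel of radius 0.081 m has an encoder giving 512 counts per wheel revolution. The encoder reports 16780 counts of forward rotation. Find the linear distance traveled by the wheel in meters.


revs = 16780/512 = 32.773438
d = revs * 2*pi*r = 32.773438 * 2*pi*0.081 = 16.6796

16.6796 m


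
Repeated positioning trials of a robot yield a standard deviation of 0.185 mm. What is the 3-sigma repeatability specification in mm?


repeatability = 3*sigma = 3*0.185 = 0.5550

0.5550 mm


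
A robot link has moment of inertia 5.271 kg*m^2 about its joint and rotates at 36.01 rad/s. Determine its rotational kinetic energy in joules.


KE = (1/2)*I*omega^2 = 0.5*5.271*36.01^2 = 3417.5058

3417.5058 J


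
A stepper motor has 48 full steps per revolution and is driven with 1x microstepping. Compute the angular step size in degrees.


step = 360/(48*1) = 360/48 = 7.5000

7.5000 degrees


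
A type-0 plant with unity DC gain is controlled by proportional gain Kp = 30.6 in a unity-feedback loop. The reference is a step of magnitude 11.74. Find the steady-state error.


e_ss = R/(1 + Kp) = 11.74/(1 + 30.6) = 11.74/31.6000 = 0.3715

0.3715


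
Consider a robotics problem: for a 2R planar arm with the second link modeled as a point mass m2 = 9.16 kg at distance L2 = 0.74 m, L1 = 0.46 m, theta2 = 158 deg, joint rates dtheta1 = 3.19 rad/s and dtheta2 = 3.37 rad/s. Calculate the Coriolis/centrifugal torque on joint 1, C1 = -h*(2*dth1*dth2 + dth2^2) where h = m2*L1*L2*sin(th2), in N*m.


h = m2*L1*L2*sin(th2) = 9.16*0.46*0.74*sin(158 deg) = 1.168047
C1 = -h*(2*3.19*3.37 + 3.37^2) = -1.168047*32.8575 = -38.3791

-38.3791 N*m


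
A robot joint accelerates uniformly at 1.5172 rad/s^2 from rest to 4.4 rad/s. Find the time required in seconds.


t = delta_omega / alpha = 4.4 / 1.5172 = 2.9001

2.9001 s


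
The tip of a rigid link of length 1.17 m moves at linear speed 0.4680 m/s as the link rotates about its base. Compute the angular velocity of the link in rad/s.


omega = v / L = 0.4680 / 1.17 = 0.4000

0.4000 rad/s


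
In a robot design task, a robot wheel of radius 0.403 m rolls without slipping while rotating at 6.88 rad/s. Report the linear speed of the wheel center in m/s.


v = omega * r = 6.88 * 0.403 = 2.7726

2.7726 m/s


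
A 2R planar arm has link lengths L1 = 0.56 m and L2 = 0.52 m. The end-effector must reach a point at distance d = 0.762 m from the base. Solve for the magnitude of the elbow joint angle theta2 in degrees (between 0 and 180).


cos(th2) = (d^2 - L1^2 - L2^2)/(2*L1*L2) = (0.762^2 - 0.56^2 - 0.52^2)/(2*0.56*0.52) = -0.00576236
th2 = acos(-0.00576236) = 90.3302 deg

90.3302 degrees


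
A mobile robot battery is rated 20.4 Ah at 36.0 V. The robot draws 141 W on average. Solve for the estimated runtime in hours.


E = 20.4*36.0 = 734.4000 Wh
t = E/P = 734.4000/141 = 5.2085

5.2085 hours


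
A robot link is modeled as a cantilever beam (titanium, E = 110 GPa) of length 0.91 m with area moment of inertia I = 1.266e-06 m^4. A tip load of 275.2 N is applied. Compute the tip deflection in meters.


delta = F*L^3/(3*E*I) = 275.2*0.91^3/(3*1.100e+11*1.266e-06)
      = 207.3827392/417780 = 4.9639e-04

4.9639e-04 m


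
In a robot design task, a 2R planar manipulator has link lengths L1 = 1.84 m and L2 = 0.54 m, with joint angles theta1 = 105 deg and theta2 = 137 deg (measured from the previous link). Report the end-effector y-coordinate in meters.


y = L1*sin(th1) + L2*sin(th1+th2) = 1.84*sin(105 deg) + 0.54*sin(242 deg) = 1.3005

1.3005 m


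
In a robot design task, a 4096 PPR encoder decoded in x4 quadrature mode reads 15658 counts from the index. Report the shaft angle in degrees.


angle = counts * 360 / (PPR*4) = 15658 * 360 / 16384 = 344.0479

344.0479 degrees


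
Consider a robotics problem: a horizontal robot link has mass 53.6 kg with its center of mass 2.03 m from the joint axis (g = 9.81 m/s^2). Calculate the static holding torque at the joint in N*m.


tau = m*g*L = 53.6 * 9.81 * 2.03 = 1067.4065

1067.4065 N*m


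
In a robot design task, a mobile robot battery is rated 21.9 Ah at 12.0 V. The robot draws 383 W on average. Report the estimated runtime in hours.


E = 21.9*12.0 = 262.8000 Wh
t = E/P = 262.8000/383 = 0.6862

0.6862 hours


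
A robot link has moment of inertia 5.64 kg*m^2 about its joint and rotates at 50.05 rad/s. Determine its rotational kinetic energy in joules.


KE = (1/2)*I*omega^2 = 0.5*5.64*50.05^2 = 7064.1070

7064.1070 J


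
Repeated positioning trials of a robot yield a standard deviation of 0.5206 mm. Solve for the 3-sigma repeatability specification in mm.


repeatability = 3*sigma = 3*0.5206 = 1.5618

1.5618 mm


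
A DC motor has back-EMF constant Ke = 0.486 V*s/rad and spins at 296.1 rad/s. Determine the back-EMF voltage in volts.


V_emf = Ke * omega = 0.486*296.1 = 143.9046

143.9046 V


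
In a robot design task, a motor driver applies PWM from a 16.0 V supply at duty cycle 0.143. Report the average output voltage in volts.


V_avg = V_supply * D = 16.0*0.143 = 2.2880

2.2880 V


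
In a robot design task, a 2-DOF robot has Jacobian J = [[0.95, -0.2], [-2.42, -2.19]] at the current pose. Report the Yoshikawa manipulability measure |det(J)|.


det(J) = 0.95*-2.19 - (-0.2)*(-2.42) = -2.5645
|det(J)| = 2.5645

2.5645


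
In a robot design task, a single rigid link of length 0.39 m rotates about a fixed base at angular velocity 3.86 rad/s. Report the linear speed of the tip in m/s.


v = L*omega = 0.39 * 3.86 = 1.5054

1.5054 m/s


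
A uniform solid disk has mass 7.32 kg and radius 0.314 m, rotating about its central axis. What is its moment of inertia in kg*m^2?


I = (1/2)*m*R^2 = 0.5*7.32*0.314^2 = 0.3609

0.3609 kg*m^2


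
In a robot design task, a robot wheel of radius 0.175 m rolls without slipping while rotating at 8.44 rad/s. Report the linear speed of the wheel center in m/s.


v = omega * r = 8.44 * 0.175 = 1.4770

1.4770 m/s


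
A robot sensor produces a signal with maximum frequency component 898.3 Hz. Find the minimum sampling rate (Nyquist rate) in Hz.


f_s,min = 2*f_max = 2*898.3 = 1796.6000

1796.6000 Hz


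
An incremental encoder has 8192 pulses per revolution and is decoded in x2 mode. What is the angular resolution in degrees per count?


resolution = 360 / (PPR * 2) = 360 / 16384 = 0.0220

0.0220 degrees


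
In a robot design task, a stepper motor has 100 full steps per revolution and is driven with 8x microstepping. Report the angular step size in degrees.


step = 360/(100*8) = 360/800 = 0.4500

0.4500 degrees


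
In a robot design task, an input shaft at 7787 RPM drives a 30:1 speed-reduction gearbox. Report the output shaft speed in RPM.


omega_out = omega_in / N = 7787 / 30 = 259.5667

259.5667 RPM


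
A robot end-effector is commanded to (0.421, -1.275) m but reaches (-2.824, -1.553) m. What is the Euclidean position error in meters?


dx = -2.824 - (0.421) = -3.2450, dy = -1.553 - (-1.275) = -0.2780
err = sqrt(10.530025 + 0.077284) = 3.2569

3.2569 m


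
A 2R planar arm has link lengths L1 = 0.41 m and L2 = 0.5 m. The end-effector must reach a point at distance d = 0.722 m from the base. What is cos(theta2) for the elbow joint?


cos(th2) = (d^2 - L1^2 - L2^2)/(2*L1*L2) = (0.722^2 - 0.41^2 - 0.5^2)/(2*0.41*0.5) = 0.2517

0.2517


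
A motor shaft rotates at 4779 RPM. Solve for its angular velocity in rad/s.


omega = 4779 * 2*pi/60 = 500.4557

500.4557 rad/s


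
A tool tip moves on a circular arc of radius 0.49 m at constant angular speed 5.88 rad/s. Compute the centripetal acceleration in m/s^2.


a_c = omega^2 * r = 5.88^2 * 0.49 = 16.9415

16.9415 m/s^2


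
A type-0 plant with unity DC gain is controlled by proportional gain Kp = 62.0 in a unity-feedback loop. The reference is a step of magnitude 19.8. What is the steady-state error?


e_ss = R/(1 + Kp) = 19.8/(1 + 62.0) = 19.8/63.0000 = 0.3143

0.3143


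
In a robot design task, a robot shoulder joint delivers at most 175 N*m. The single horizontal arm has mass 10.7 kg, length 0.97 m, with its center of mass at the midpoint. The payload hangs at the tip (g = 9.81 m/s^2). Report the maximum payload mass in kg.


tau_arm = m_arm*g*(L/2) = 10.7*9.81*0.97/2 = 50.9090 N*m
tau_payload = tau_max - tau_arm = 175 - 50.9090 = 124.0910
m_payload = tau_payload / (g*L) = 124.0910 / (9.81*0.97) = 13.0407

13.0407 kg


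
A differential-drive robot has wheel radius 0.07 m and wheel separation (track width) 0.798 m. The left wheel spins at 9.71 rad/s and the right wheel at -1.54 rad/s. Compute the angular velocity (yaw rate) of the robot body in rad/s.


omega = r*(wR - wL)/L = 0.07*(-1.54 - (9.71))/0.798 = -0.9868

-0.9868 rad/s


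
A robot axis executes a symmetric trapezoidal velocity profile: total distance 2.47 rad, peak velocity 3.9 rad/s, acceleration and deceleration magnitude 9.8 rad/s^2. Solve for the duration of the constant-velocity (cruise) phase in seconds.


t_acc = v/a = 0.397959 s, d_acc = v^2/(2a) = 0.776020 rad each
d_cruise = 2.47 - 2*0.776020 = 0.917960 rad
t_cruise = d_cruise/v = 0.917960/3.9 = 0.2354

0.2354 s


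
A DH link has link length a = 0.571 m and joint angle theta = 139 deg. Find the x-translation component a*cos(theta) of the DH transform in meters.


a*cos(theta) = 0.571*cos(139 deg) = -0.4309

-0.4309 m


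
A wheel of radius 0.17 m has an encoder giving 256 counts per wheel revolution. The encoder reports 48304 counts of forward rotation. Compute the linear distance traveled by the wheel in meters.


revs = 48304/256 = 188.687500
d = revs * 2*pi*r = 188.687500 * 2*pi*0.17 = 201.5449

201.5449 m


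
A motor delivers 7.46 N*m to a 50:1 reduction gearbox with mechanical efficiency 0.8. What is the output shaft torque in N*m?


tau_out = tau_in * N * eta = 7.46 * 50 * 0.8 = 298.4000

298.4000 N*m


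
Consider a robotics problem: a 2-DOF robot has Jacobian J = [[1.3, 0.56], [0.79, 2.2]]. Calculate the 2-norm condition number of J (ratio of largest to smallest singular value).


JJ^T eigenvalues: trace(JJ^T) = 7.4677, det(JJ^T) = det(J)^2 = 5.84478976
s_max^2 = (7.4677 + sqrt(32.38738425))/2 = 6.57934575
s_min^2 = (7.4677 - sqrt(32.38738425))/2 = 0.88835425
kappa = s_max/s_min = sqrt(6.57934575/0.88835425) = 2.7214

2.7214


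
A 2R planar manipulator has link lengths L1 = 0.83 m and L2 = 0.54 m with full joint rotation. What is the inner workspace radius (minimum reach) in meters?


r_min = |L1 - L2| = |0.83 - 0.54| = 0.2900

0.2900 m


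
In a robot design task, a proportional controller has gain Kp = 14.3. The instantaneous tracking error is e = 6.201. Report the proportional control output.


u_P = Kp * e = 14.3 * 6.201 = 88.6743

88.6743


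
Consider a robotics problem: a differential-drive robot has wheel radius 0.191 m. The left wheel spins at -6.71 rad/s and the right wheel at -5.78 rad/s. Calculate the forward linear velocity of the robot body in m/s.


v = r*(wR + wL)/2 = 0.191*(-5.78 + -6.71)/2 = -1.1928

-1.1928 m/s


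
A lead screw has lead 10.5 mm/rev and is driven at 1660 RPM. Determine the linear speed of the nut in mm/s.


v = lead * (RPM/60) = 10.5*1660/60 = 290.5000

290.5000 mm/s


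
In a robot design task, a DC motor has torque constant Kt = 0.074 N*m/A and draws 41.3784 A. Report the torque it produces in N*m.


tau = Kt * I = 0.074*41.3784 = 3.0620

3.0620 N*m


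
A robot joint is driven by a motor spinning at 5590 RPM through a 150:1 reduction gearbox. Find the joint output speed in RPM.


omega_joint = omega_motor / N = 5590 / 150 = 37.2667

37.2667 RPM


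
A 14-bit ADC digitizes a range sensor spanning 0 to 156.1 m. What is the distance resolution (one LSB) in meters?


res = range / 2^n = 156.1/2^14 = 156.1/16384 = 0.0095

0.0095 m


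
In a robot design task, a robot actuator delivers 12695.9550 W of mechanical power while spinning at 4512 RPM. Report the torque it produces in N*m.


omega = 4512 * 2*pi/60 = 472.495535 rad/s
tau = P / omega = 12695.9550 / 472.495535 = 26.8700

26.8700 N*m


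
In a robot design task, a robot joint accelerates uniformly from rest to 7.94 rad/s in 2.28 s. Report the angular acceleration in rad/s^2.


alpha = delta_omega / t = 7.94 / 2.28 = 3.4825

3.4825 rad/s^2


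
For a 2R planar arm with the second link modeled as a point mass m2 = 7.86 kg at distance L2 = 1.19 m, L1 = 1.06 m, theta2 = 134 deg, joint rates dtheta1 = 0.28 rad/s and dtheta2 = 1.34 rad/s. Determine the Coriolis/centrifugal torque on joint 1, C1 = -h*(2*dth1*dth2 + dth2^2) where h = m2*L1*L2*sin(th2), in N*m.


h = m2*L1*L2*sin(th2) = 7.86*1.06*1.19*sin(134 deg) = 7.131969
C1 = -h*(2*0.28*1.34 + 1.34^2) = -7.131969*2.5460 = -18.1580

-18.1580 N*m


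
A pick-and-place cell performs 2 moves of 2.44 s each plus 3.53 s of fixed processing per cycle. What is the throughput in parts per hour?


T_cycle = 2*2.44 + 3.53 = 8.4100 s
rate = 3600/T = 428.0618

428.0618 parts/hour


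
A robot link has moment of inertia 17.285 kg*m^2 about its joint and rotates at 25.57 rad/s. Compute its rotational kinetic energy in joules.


KE = (1/2)*I*omega^2 = 0.5*17.285*25.57^2 = 5650.6817

5650.6817 J


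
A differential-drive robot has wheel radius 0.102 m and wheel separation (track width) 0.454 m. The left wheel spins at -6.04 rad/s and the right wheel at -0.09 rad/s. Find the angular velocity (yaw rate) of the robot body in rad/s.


omega = r*(wR - wL)/L = 0.102*(-0.09 - (-6.04))/0.454 = 1.3368

1.3368 rad/s


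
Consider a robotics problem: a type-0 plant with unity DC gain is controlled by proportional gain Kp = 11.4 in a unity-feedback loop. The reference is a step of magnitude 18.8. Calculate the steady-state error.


e_ss = R/(1 + Kp) = 18.8/(1 + 11.4) = 18.8/12.4000 = 1.5161

1.5161


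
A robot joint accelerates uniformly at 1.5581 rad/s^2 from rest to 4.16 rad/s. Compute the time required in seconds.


t = delta_omega / alpha = 4.16 / 1.5581 = 2.6699

2.6699 s


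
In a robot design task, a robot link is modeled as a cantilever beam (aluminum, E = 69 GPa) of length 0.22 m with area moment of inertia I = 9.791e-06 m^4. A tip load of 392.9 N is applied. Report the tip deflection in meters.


delta = F*L^3/(3*E*I) = 392.9*0.22^3/(3*6.900e+10*9.791e-06)
      = 4.1835992/2026737 = 2.0642e-06

2.0642e-06 m


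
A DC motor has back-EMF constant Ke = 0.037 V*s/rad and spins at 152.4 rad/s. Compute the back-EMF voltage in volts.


V_emf = Ke * omega = 0.037*152.4 = 5.6388

5.6388 V


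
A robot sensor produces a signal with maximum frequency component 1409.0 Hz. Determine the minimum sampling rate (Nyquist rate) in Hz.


f_s,min = 2*f_max = 2*1409.0 = 2818.0000

2818.0000 Hz


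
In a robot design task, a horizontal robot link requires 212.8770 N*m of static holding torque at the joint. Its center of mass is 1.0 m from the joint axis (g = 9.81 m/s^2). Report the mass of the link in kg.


m = tau / (g*L) = 212.8770 / (9.81 * 1.0) = 21.7000

21.7000 kg


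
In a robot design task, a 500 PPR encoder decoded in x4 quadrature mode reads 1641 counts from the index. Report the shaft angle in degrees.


angle = counts * 360 / (PPR*4) = 1641 * 360 / 2000 = 295.3800

295.3800 degrees


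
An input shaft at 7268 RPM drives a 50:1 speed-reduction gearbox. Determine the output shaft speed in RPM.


omega_out = omega_in / N = 7268 / 50 = 145.3600

145.3600 RPM


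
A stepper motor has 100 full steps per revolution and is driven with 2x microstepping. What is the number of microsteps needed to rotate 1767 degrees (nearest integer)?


step_size = 360/(100*2) = 360/200 = 1.800000 deg
n = 1767/(360/200) = 1767*200/360 = 981.6667 -> 982

982 steps


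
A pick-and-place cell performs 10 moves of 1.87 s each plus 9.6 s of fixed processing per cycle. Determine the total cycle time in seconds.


T = 10*1.87 + 9.6 = 28.3000

28.3000 s


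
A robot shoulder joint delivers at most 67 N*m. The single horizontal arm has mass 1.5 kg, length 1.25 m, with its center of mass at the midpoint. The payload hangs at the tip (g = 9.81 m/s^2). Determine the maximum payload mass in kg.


tau_arm = m_arm*g*(L/2) = 1.5*9.81*1.25/2 = 9.1969 N*m
tau_payload = tau_max - tau_arm = 67 - 9.1969 = 57.8031
m_payload = tau_payload / (g*L) = 57.8031 / (9.81*1.25) = 4.7138

4.7138 kg


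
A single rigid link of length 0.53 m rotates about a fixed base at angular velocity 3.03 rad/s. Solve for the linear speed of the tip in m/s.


v = L*omega = 0.53 * 3.03 = 1.6059

1.6059 m/s


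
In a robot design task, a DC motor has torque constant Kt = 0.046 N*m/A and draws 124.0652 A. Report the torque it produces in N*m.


tau = Kt * I = 0.046*124.0652 = 5.7070

5.7070 N*m


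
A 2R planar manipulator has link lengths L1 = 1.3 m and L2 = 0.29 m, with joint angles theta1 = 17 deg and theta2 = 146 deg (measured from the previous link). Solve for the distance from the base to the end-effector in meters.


x = L1*cos(th1) + L2*cos(th1+th2) = 0.965868
y = L1*sin(th1) + L2*sin(th1+th2) = 0.464871
d = sqrt(x^2 + y^2) = sqrt(0.932901 + 0.216105) = 1.0719

1.0719 m


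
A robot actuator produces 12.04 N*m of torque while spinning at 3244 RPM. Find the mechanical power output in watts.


omega = 3244 * 2*pi/60 = 339.710886 rad/s
P = tau * omega = 12.04 * 339.710886 = 4090.1191

4090.1191 W


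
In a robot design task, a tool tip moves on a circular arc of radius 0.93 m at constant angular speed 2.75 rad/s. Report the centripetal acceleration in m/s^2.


a_c = omega^2 * r = 2.75^2 * 0.93 = 7.0331

7.0331 m/s^2


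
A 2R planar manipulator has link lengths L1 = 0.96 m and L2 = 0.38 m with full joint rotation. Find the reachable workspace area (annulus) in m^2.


r_max = L1 + L2 = 1.3400, r_min = |L1 - L2| = 0.5800
A = pi*(r_max^2 - r_min^2) = pi*(1.7956 - 0.3364) = 4.5842

4.5842 m^2


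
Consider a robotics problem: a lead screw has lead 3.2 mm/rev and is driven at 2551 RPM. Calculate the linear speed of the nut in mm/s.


v = lead * (RPM/60) = 3.2*2551/60 = 136.0533

136.0533 mm/s


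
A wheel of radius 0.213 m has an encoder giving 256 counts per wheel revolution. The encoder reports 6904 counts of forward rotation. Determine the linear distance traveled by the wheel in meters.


revs = 6904/256 = 26.968750
d = revs * 2*pi*r = 26.968750 * 2*pi*0.213 = 36.0928

36.0928 m


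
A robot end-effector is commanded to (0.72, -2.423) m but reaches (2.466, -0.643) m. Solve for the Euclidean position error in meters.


dx = 2.466 - (0.72) = 1.7460, dy = -0.643 - (-2.423) = 1.7800
err = sqrt(3.048516 + 3.168400) = 2.4934

2.4934 m


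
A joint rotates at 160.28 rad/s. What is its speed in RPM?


RPM = 160.28 * 60/(2*pi) = 1530.5613

1530.5613 RPM


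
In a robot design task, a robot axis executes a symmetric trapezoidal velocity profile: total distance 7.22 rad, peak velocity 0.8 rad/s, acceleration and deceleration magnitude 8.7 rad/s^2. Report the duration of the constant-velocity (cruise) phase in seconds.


t_acc = v/a = 0.091954 s, d_acc = v^2/(2a) = 0.036782 rad each
d_cruise = 7.22 - 2*0.036782 = 7.146436 rad
t_cruise = d_cruise/v = 7.146436/0.8 = 8.9330

8.9330 s


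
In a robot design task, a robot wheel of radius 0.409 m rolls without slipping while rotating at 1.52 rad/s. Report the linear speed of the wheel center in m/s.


v = omega * r = 1.52 * 0.409 = 0.6217

0.6217 m/s


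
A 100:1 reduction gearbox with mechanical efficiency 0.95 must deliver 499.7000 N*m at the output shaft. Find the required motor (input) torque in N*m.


tau_in = tau_out / (N * eta) = 499.7000 / (100 * 0.95) = 5.2600

5.2600 N*m


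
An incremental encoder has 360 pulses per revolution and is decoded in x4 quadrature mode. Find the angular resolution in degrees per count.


resolution = 360 / (PPR * 4) = 360 / 1440 = 0.2500

0.2500 degrees


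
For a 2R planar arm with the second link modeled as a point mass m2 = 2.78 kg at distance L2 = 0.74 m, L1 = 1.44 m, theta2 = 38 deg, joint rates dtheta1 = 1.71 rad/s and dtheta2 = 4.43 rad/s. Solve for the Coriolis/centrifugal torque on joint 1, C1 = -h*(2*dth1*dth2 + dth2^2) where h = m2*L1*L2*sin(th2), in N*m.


h = m2*L1*L2*sin(th2) = 2.78*1.44*0.74*sin(38 deg) = 1.823816
C1 = -h*(2*1.71*4.43 + 4.43^2) = -1.823816*34.7755 = -63.4241

-63.4241 N*m


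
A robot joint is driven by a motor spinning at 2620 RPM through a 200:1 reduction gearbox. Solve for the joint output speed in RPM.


omega_joint = omega_motor / N = 2620 / 200 = 13.1000

13.1000 RPM


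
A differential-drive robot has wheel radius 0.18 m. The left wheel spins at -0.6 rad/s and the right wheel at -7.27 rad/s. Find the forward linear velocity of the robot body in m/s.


v = r*(wR + wL)/2 = 0.18*(-7.27 + -0.6)/2 = -0.7083

-0.7083 m/s


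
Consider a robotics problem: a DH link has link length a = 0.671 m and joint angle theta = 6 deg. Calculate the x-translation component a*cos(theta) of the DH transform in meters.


a*cos(theta) = 0.671*cos(6 deg) = 0.6673

0.6673 m


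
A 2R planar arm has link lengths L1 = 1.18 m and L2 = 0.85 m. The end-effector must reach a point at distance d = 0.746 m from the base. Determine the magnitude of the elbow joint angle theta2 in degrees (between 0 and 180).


cos(th2) = (d^2 - L1^2 - L2^2)/(2*L1*L2) = (0.746^2 - 1.18^2 - 0.85^2)/(2*1.18*0.85) = -0.77686142
th2 = acos(-0.77686142) = 140.9741 deg

140.9741 degrees


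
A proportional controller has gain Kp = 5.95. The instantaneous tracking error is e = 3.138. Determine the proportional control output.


u_P = Kp * e = 5.95 * 3.138 = 18.6711

18.6711


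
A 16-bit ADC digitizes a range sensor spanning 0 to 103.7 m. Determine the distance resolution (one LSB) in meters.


res = range / 2^n = 103.7/2^16 = 103.7/65536 = 0.0016

0.0016 m


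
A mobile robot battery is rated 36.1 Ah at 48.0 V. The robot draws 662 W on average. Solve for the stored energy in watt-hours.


E = capacity * V = 36.1*48.0 = 1732.8000

1732.8000 Wh


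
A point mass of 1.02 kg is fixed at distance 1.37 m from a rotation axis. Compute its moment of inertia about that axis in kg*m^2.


I = m*r^2 = 1.02*1.37^2 = 1.9144

1.9144 kg*m^2


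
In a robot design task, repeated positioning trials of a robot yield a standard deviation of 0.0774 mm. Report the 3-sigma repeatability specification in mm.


repeatability = 3*sigma = 3*0.0774 = 0.2322

0.2322 mm


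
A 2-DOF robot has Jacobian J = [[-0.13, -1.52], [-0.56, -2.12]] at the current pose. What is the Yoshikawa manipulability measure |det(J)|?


det(J) = -0.13*-2.12 - (-1.52)*(-0.56) = -0.5756
|det(J)| = 0.5756

0.5756


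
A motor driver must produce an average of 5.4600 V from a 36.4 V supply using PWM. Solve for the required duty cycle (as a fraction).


D = V_avg/V_supply = 5.4600/36.4 = 0.1500

0.1500


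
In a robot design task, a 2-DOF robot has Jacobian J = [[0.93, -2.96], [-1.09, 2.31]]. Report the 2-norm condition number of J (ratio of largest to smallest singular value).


JJ^T eigenvalues: trace(JJ^T) = 16.1507, det(JJ^T) = det(J)^2 = 1.16229961
s_max^2 = (16.1507 + sqrt(256.19591205))/2 = 16.07841054
s_min^2 = (16.1507 - sqrt(256.19591205))/2 = 0.07228946
kappa = s_max/s_min = sqrt(16.07841054/0.07228946) = 14.9137

14.9137


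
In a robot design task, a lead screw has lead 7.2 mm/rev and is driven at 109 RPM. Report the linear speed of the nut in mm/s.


v = lead * (RPM/60) = 7.2*109/60 = 13.0800

13.0800 mm/s


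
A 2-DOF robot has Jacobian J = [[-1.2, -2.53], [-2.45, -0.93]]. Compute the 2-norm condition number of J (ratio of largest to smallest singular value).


JJ^T eigenvalues: trace(JJ^T) = 14.7083, det(JJ^T) = det(J)^2 = 25.83180625
s_max^2 = (14.7083 + sqrt(113.00686389))/2 = 12.66938433
s_min^2 = (14.7083 - sqrt(113.00686389))/2 = 2.03891567
kappa = s_max/s_min = sqrt(12.66938433/2.03891567) = 2.4927

2.4927


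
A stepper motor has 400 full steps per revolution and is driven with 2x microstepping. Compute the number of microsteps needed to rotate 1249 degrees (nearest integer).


step_size = 360/(400*2) = 360/800 = 0.450000 deg
n = 1249/(360/800) = 1249*800/360 = 2775.5556 -> 2776

2776 steps


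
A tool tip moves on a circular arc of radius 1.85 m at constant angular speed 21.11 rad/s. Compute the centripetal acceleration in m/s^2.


a_c = omega^2 * r = 21.11^2 * 1.85 = 824.4194

824.4194 m/s^2


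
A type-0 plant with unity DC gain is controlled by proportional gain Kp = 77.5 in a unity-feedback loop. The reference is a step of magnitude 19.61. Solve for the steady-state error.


e_ss = R/(1 + Kp) = 19.61/(1 + 77.5) = 19.61/78.5000 = 0.2498

0.2498


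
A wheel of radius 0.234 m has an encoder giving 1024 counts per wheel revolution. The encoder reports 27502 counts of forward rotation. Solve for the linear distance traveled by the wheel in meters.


revs = 27502/1024 = 26.857422
d = revs * 2*pi*r = 26.857422 * 2*pi*0.234 = 39.4875

39.4875 m


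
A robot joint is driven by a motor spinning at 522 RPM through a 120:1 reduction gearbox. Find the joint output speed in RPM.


omega_joint = omega_motor / N = 522 / 120 = 4.3500

4.3500 RPM


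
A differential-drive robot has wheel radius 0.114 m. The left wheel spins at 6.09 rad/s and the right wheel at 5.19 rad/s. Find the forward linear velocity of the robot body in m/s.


v = r*(wR + wL)/2 = 0.114*(5.19 + 6.09)/2 = 0.6430

0.6430 m/s


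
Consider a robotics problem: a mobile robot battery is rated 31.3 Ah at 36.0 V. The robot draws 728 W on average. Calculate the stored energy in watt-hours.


E = capacity * V = 31.3*36.0 = 1126.8000

1126.8000 Wh


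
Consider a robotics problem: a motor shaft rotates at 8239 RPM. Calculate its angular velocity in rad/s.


omega = 8239 * 2*pi/60 = 862.7861

862.7861 rad/s


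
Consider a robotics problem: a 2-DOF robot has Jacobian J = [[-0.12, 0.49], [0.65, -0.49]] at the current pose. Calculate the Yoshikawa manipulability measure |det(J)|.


det(J) = -0.12*-0.49 - (0.49)*(0.65) = -0.2597
|det(J)| = 0.2597

0.2597


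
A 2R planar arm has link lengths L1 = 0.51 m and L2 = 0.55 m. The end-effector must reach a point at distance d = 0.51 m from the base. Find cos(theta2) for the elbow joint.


cos(th2) = (d^2 - L1^2 - L2^2)/(2*L1*L2) = (0.51^2 - 0.51^2 - 0.55^2)/(2*0.51*0.55) = -0.5392

-0.5392


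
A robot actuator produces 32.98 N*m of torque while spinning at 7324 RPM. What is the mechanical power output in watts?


omega = 7324 * 2*pi/60 = 766.967486 rad/s
P = tau * omega = 32.98 * 766.967486 = 25294.5877

25294.5877 W


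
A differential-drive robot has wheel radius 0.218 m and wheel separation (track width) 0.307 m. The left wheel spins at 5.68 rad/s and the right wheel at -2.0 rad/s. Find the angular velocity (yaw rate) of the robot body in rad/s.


omega = r*(wR - wL)/L = 0.218*(-2.0 - (5.68))/0.307 = -5.4536

-5.4536 rad/s


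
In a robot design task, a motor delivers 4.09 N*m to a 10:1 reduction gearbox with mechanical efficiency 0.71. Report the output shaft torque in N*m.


tau_out = tau_in * N * eta = 4.09 * 10 * 0.71 = 29.0390

29.0390 N*m


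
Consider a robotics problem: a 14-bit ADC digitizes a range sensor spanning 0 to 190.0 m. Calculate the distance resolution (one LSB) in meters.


res = range / 2^n = 190.0/2^14 = 190.0/16384 = 0.0116

0.0116 m


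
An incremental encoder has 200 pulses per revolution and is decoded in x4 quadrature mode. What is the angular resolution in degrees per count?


resolution = 360 / (PPR * 4) = 360 / 800 = 0.4500

0.4500 degrees


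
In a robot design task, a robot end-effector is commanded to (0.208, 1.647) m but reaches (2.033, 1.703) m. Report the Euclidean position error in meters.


dx = 2.033 - (0.208) = 1.8250, dy = 1.703 - (1.647) = 0.0560
err = sqrt(3.330625 + 0.003136) = 1.8259

1.8259 m


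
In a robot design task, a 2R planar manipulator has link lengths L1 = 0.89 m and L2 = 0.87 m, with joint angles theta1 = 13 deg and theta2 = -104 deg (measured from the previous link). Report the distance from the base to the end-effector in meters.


x = L1*cos(th1) + L2*cos(th1+th2) = 0.852006
y = L1*sin(th1) + L2*sin(th1+th2) = -0.669661
d = sqrt(x^2 + y^2) = sqrt(0.725914 + 0.448446) = 1.0837

1.0837 m
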